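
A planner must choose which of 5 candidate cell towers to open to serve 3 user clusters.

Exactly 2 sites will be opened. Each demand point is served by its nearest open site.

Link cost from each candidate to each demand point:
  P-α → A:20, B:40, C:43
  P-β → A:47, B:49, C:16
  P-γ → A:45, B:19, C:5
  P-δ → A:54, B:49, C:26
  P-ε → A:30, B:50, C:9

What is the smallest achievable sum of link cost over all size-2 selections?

Open {P-α, P-γ}.
  A→P-α 20, B→P-γ 19, C→P-γ 5  ⇒ total 44.
Compare {P-γ, P-ε}: total 54.
Compare {P-α, P-ε}: total 69.
No size-2 selection does better; minimum is 44.

44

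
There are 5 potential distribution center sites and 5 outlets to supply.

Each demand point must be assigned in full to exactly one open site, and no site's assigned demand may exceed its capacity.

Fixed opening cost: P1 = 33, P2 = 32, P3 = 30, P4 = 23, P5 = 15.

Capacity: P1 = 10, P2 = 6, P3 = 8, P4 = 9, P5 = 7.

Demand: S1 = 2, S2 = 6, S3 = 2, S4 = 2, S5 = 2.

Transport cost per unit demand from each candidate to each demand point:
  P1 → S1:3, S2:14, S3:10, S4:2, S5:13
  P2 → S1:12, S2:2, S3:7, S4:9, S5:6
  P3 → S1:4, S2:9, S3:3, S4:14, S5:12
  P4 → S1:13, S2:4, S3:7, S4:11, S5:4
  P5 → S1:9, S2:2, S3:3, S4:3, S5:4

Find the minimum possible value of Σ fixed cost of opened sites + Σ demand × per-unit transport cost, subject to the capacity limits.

Open {P4, P5}; cheapest assignment that respects the capacities:
  P4 (cap 9, load 8): S2, S5 — cost 6×4 + 2×4 = 32
  P5 (cap 7, load 6): S1, S3, S4 — cost 2×9 + 2×3 + 2×3 = 30
  Shipping 62, fixed 38 → total 100.
  Any other capacity-feasible assignment to {P4, P5} ships for at least 62.
Compare {P1, P4, P5}: its best feasible assignment gives total 115.
Compare {P1, P5}: its best feasible assignment gives total 116.
Every other set of open sites that can feasibly serve all demand totals ≥ 115 even under its best assignment. Minimum: 100.

100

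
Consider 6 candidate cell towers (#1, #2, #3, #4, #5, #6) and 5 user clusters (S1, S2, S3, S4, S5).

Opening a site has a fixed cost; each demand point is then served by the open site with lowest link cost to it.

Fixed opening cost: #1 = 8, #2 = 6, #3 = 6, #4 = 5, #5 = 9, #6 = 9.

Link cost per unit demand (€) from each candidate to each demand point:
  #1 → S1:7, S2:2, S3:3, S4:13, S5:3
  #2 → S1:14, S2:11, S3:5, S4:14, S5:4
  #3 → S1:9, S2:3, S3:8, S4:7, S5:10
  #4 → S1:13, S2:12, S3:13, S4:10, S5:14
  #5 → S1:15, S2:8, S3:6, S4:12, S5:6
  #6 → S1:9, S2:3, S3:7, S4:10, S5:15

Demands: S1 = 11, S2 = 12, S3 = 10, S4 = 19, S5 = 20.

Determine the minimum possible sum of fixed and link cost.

338

Open {#1, #3}: assign each demand point to its cheapest open site.
  S1→#1 11×7=77, S2→#1 12×2=24, S3→#1 10×3=30, S4→#3 19×7=133, S5→#1 20×3=60
  link cost 324, fixed 14 → total 338.
Compare {#1, #3, #4}: link cost 324 + fixed 19 = 343.
Compare {#1, #2, #3}: link cost 324 + fixed 20 = 344.
Compare {#1, #3, #5}: link cost 324 + fixed 23 = 347.
All other subsets cost ≥ 343. Minimum total cost: 338.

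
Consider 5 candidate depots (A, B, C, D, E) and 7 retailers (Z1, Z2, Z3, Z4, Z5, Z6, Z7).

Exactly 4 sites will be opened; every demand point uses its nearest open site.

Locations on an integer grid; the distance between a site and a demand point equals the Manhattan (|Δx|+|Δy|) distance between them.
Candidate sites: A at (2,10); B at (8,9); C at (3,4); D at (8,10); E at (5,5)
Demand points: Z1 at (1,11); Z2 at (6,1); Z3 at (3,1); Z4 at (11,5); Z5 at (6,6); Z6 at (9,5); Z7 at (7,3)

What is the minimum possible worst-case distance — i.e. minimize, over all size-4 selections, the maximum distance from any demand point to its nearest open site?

6

Open {A, B, C, E}.
  Farthest demand point is Z4 at distance 6 (to E); all others are ≤ 6.
With {A, B, D, E} the worst case is 6.
With {A, C, D, E} the worst case is 6.
No size-4 selection achieves below 6.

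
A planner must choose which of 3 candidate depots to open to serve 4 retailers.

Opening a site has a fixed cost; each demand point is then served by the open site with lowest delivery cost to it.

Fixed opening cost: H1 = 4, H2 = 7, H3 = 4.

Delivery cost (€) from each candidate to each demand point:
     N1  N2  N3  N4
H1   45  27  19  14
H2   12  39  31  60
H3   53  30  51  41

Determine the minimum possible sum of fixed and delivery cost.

83

Open {H1, H2}: assign each demand point to its cheapest open site.
  N1→H2 12, N2→H1 27, N3→H1 19, N4→H1 14
  delivery cost 72, fixed 11 → total 83.
Compare {H1, H2, H3}: delivery cost 72 + fixed 15 = 87.
Compare {H1}: delivery cost 105 + fixed 4 = 109.
Compare {H1, H3}: delivery cost 105 + fixed 8 = 113.
All other subsets cost ≥ 87. Minimum total cost: 83.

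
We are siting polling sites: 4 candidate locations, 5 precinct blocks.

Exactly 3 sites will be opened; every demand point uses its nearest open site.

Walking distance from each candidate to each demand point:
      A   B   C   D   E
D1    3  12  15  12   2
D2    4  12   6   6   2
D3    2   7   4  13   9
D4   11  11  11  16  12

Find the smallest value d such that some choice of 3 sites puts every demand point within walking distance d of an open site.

7

Open {D1, D2, D3}.
  Farthest demand point is B at walking distance 7 (to D3); all others are ≤ 7.
With {D2, D3, D4} the worst case is 7.
With {D1, D2, D4} the worst case is 11.
No size-3 selection achieves below 7.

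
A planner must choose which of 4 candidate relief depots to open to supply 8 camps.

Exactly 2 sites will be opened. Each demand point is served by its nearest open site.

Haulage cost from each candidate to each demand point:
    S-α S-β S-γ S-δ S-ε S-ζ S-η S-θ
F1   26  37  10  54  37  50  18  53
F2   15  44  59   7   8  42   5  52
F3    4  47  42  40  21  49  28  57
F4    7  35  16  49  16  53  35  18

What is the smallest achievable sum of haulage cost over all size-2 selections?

138

Open {F2, F4}.
  S-α→F4 7, S-β→F4 35, S-γ→F4 16, S-δ→F2 7, S-ε→F2 8, S-ζ→F2 42, S-η→F2 5, S-θ→F4 18  ⇒ total 138.
Compare {F1, F2}: total 176.
Compare {F1, F4}: total 203.
No size-2 selection does better; minimum is 138.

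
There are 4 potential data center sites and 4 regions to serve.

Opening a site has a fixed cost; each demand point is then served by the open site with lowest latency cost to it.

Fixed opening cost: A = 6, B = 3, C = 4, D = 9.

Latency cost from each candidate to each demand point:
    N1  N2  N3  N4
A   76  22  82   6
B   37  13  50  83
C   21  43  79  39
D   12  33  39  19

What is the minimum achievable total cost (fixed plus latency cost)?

88

Open {A, B, D}: assign each demand point to its cheapest open site.
  N1→D 12, N2→B 13, N3→D 39, N4→A 6
  latency cost 70, fixed 18 → total 88.
Compare {A, B, C, D}: latency cost 70 + fixed 22 = 92.
Compare {A, D}: latency cost 79 + fixed 15 = 94.
Compare {B, D}: latency cost 83 + fixed 12 = 95.
All other subsets cost ≥ 92. Minimum total cost: 88.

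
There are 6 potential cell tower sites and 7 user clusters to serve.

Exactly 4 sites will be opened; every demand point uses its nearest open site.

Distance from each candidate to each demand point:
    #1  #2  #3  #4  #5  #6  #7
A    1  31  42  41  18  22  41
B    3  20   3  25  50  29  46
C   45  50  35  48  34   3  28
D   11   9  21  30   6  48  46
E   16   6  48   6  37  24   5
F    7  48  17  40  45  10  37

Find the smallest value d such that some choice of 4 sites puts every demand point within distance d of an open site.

Open {B, C, D, E}.
  Farthest demand point is #2 at distance 6 (to E); all others are ≤ 6.
With {B, D, E, F} the worst case is 10.
With {A, D, E, F} the worst case is 17.
No size-4 selection achieves below 6.

6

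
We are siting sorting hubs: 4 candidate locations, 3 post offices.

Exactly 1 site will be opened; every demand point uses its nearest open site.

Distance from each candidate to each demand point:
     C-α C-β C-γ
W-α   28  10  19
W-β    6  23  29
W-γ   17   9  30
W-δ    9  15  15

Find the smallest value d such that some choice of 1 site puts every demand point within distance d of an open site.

Open {W-δ}.
  Farthest demand point is C-β at distance 15 (to W-δ); all others are ≤ 15.
With {W-α} the worst case is 28.
With {W-β} the worst case is 29.
No size-1 selection achieves below 15.

15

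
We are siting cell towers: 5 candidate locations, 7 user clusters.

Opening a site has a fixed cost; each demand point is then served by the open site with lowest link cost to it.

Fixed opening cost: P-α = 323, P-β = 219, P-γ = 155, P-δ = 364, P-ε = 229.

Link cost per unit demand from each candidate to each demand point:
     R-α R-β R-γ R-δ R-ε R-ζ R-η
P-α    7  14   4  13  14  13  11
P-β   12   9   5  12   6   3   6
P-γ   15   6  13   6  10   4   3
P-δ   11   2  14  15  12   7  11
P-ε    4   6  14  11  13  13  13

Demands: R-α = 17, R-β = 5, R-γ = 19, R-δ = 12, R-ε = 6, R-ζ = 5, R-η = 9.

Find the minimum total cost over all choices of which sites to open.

Open {P-β}: assign each demand point to its cheapest open site.
  R-α→P-β 17×12=204, R-β→P-β 5×9=45, R-γ→P-β 19×5=95, R-δ→P-β 12×12=144, R-ε→P-β 6×6=36, R-ζ→P-β 5×3=15, R-η→P-β 9×6=54
  link cost 593, fixed 219 → total 812.
Compare {P-β, P-γ}: link cost 479 + fixed 374 = 853.
Compare {P-γ}: link cost 711 + fixed 155 = 866.
Compare {P-β, P-ε}: link cost 430 + fixed 448 = 878.
All other subsets cost ≥ 853. Minimum total cost: 812.

812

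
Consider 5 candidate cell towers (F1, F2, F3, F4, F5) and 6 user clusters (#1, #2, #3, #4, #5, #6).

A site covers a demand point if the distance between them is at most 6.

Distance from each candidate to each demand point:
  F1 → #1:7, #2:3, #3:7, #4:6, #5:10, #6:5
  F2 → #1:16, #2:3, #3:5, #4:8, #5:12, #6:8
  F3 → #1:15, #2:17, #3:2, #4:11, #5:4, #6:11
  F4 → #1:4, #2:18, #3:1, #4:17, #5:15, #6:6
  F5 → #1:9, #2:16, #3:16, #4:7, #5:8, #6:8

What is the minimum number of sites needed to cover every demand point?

Coverage sets (demand points within 6 of each site):
  F1: {#2, #4, #6}
  F2: {#2, #3}
  F3: {#3, #5}
  F4: {#1, #3, #6}
  F5: {}
No 2 sites suffice: every size-2 union leaves at least one demand point uncovered.
But {F1, F3, F4} covers everything, so the minimum is 3.

3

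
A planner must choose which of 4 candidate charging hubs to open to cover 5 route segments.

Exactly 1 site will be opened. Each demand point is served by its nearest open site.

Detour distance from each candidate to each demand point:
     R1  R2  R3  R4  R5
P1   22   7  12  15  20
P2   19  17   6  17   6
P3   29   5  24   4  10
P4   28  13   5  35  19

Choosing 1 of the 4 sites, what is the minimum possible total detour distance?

65

Open {P2}.
  R1→P2 19, R2→P2 17, R3→P2 6, R4→P2 17, R5→P2 6  ⇒ total 65.
Compare {P3}: total 72.
Compare {P1}: total 76.
No size-1 selection does better; minimum is 65.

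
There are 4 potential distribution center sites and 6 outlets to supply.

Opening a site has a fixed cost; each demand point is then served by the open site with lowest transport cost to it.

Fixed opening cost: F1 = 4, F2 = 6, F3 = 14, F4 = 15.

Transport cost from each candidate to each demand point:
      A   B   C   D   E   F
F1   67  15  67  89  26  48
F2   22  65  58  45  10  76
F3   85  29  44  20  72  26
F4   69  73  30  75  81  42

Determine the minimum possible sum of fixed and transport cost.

Open {F1, F2, F3}: assign each demand point to its cheapest open site.
  A→F2 22, B→F1 15, C→F3 44, D→F3 20, E→F2 10, F→F3 26
  transport cost 137, fixed 24 → total 161.
Compare {F1, F2, F3, F4}: transport cost 123 + fixed 39 = 162.
Compare {F2, F3}: transport cost 151 + fixed 20 = 171.
Compare {F2, F3, F4}: transport cost 137 + fixed 35 = 172.
All other subsets cost ≥ 162. Minimum total cost: 161.

161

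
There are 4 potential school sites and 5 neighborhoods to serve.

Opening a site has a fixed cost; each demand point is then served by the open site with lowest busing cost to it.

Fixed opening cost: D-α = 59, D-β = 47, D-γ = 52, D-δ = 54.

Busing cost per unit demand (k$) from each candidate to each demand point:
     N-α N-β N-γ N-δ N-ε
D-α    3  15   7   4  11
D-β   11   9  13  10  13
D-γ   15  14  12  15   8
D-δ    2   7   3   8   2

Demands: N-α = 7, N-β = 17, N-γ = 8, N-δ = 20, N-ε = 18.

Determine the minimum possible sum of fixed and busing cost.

386

Open {D-α, D-δ}: assign each demand point to its cheapest open site.
  N-α→D-δ 7×2=14, N-β→D-δ 17×7=119, N-γ→D-δ 8×3=24, N-δ→D-α 20×4=80, N-ε→D-δ 18×2=36
  busing cost 273, fixed 113 → total 386.
Compare {D-δ}: busing cost 353 + fixed 54 = 407.
Compare {D-α, D-β, D-δ}: busing cost 273 + fixed 160 = 433.
Compare {D-α, D-γ, D-δ}: busing cost 273 + fixed 165 = 438.
All other subsets cost ≥ 407. Minimum total cost: 386.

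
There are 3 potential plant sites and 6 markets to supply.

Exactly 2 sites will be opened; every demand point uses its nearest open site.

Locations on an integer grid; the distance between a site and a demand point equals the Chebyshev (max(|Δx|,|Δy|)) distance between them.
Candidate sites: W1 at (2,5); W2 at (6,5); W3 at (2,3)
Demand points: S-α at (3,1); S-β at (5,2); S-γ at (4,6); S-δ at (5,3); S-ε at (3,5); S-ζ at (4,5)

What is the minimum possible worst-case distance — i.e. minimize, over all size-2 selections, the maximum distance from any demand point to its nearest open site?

3

Open {W1, W3}.
  Farthest demand point is S-β at distance 3 (to W1); all others are ≤ 3.
With {W2, W3} the worst case is 3.
With {W1, W2} the worst case is 4.
No size-2 selection achieves below 3.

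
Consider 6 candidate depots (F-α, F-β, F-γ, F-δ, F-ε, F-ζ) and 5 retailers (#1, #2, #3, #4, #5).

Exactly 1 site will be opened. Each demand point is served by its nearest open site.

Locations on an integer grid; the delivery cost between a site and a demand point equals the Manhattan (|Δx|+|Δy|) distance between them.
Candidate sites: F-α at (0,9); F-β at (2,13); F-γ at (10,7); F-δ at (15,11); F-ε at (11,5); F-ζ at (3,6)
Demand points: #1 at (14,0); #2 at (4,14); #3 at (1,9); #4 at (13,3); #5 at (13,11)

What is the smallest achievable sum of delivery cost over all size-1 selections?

Open {F-γ}.
  #1→F-γ 11, #2→F-γ 13, #3→F-γ 11, #4→F-γ 7, #5→F-γ 7  ⇒ total 49.
Compare {F-ε}: total 50.
Compare {F-δ}: total 54.
No size-1 selection does better; minimum is 49.

49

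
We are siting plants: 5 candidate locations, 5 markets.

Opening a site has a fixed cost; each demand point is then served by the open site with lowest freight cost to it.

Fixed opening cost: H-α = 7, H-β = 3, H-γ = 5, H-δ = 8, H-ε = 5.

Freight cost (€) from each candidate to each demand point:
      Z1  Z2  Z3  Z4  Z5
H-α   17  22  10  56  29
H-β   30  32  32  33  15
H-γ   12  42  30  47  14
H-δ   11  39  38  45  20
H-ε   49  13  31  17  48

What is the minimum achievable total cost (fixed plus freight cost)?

83

Open {H-α, H-γ, H-ε}: assign each demand point to its cheapest open site.
  Z1→H-γ 12, Z2→H-ε 13, Z3→H-α 10, Z4→H-ε 17, Z5→H-γ 14
  freight cost 66, fixed 17 → total 83.
Compare {H-α, H-β, H-γ, H-ε}: freight cost 66 + fixed 20 = 86.
Compare {H-α, H-β, H-ε}: freight cost 72 + fixed 15 = 87.
Compare {H-α, H-β, H-δ, H-ε}: freight cost 66 + fixed 23 = 89.
All other subsets cost ≥ 86. Minimum total cost: 83.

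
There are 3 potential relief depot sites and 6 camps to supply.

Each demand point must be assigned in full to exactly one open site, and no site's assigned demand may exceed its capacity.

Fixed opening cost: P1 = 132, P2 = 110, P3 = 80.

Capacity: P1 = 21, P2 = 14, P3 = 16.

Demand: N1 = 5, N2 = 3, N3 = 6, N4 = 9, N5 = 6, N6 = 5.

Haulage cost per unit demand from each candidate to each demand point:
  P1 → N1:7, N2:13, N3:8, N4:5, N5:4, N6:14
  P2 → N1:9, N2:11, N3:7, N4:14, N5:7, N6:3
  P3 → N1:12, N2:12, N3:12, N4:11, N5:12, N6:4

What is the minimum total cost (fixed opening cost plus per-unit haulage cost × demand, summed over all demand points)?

Open {P1, P2}; cheapest assignment that respects the capacities:
  P1 (cap 21, load 20): N1, N4, N5 — cost 5×7 + 9×5 + 6×4 = 104
  P2 (cap 14, load 14): N2, N3, N6 — cost 3×11 + 6×7 + 5×3 = 90
  Shipping 194, fixed 242 → total 436.
  Any other capacity-feasible assignment to {P1, P2} ships for at least 194.
Compare {P1, P3}: its best feasible assignment gives total 444.
Compare {P1, P2, P3}: its best feasible assignment gives total 516.
Every other set of open sites that can feasibly serve all demand totals ≥ 444 even under its best assignment. Minimum: 436.

436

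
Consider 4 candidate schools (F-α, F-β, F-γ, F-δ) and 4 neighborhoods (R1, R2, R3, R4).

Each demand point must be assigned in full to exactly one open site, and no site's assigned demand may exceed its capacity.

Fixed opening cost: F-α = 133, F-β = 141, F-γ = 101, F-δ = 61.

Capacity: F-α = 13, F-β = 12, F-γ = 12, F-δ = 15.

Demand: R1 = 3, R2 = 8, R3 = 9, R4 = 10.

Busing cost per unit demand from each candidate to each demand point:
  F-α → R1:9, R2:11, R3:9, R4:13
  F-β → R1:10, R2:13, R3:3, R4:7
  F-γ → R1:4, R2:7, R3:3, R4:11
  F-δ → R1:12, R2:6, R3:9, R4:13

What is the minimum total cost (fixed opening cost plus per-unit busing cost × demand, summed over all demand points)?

Open {F-β, F-γ, F-δ}; cheapest assignment that respects the capacities:
  F-β (cap 12, load 10): R4 — cost 10×7 = 70
  F-γ (cap 12, load 12): R1, R3 — cost 3×4 + 9×3 = 39
  F-δ (cap 15, load 8): R2 — cost 8×6 = 48
  Shipping 157, fixed 303 → total 460.
  Any other capacity-feasible assignment to {F-β, F-γ, F-δ} ships for at least 157.
Compare {F-α, F-γ, F-δ}: its best feasible assignment gives total 512.
Compare {F-α, F-β, F-δ}: its best feasible assignment gives total 561.
Every other set of open sites that can feasibly serve all demand totals ≥ 512 even under its best assignment. Minimum: 460.

460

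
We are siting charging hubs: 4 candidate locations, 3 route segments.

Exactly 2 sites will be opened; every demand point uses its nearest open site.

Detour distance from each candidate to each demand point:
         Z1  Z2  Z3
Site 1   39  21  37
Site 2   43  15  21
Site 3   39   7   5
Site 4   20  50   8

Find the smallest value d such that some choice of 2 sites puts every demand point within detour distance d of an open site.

Open {Site 2, Site 4}.
  Farthest demand point is Z1 at detour distance 20 (to Site 4); all others are ≤ 20.
With {Site 3, Site 4} the worst case is 20.
With {Site 1, Site 4} the worst case is 21.
No size-2 selection achieves below 20.

20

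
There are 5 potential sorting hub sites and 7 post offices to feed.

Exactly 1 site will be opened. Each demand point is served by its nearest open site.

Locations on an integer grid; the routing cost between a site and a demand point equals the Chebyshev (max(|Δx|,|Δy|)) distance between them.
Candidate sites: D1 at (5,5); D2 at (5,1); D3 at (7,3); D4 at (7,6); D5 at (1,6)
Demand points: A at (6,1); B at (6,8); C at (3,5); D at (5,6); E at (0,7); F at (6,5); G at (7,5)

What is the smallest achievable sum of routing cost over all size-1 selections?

Open {D1}.
  A→D1 4, B→D1 3, C→D1 2, D→D1 1, E→D1 5, F→D1 1, G→D1 2  ⇒ total 18.
Compare {D4}: total 22.
Compare {D3}: total 25.
No size-1 selection does better; minimum is 18.

18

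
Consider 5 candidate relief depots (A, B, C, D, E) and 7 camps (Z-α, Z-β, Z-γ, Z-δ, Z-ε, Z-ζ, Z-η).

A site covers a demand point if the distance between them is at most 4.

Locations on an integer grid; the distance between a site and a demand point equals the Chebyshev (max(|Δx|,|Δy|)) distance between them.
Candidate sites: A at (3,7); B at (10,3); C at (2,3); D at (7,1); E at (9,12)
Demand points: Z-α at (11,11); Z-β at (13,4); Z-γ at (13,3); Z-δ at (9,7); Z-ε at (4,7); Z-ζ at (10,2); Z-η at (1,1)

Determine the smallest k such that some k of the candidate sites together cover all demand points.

Coverage sets (demand points within 4 of each site):
  A: {Z-ε}
  B: {Z-β, Z-γ, Z-δ, Z-ζ}
  C: {Z-ε, Z-η}
  D: {Z-ζ}
  E: {Z-α}
No 2 sites suffice: every size-2 union leaves at least one demand point uncovered.
But {B, C, E} covers everything, so the minimum is 3.

3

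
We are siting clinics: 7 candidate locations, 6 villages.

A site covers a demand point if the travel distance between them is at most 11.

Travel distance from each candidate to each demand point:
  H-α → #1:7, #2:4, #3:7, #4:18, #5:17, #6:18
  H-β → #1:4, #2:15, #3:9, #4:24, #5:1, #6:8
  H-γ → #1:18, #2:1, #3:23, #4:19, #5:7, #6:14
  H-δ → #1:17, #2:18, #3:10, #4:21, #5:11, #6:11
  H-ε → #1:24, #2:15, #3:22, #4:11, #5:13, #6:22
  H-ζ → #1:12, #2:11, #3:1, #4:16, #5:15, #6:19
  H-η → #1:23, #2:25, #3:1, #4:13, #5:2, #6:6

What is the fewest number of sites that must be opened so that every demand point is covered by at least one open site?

Coverage sets (demand points within 11 of each site):
  H-α: {#1, #2, #3}
  H-β: {#1, #3, #5, #6}
  H-γ: {#2, #5}
  H-δ: {#3, #5, #6}
  H-ε: {#4}
  H-ζ: {#2, #3}
  H-η: {#3, #5, #6}
No 2 sites suffice: every size-2 union leaves at least one demand point uncovered.
But {H-α, H-β, H-ε} covers everything, so the minimum is 3.

3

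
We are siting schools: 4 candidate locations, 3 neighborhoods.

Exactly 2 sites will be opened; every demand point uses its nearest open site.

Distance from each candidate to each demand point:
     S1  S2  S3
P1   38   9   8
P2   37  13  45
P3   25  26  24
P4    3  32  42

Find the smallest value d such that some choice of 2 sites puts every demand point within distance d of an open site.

9

Open {P1, P4}.
  Farthest demand point is S2 at distance 9 (to P1); all others are ≤ 9.
With {P1, P3} the worst case is 25.
With {P2, P3} the worst case is 25.
No size-2 selection achieves below 9.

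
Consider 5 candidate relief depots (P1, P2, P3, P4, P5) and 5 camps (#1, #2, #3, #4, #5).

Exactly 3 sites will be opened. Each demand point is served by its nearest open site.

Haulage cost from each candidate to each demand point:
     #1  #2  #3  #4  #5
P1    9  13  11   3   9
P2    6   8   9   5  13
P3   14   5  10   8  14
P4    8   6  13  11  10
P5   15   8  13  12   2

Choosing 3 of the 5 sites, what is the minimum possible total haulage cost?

Open {P2, P3, P5}.
  #1→P2 6, #2→P3 5, #3→P2 9, #4→P2 5, #5→P5 2  ⇒ total 27.
Compare {P1, P2, P5}: total 28.
Compare {P2, P4, P5}: total 28.
No size-3 selection does better; minimum is 27.

27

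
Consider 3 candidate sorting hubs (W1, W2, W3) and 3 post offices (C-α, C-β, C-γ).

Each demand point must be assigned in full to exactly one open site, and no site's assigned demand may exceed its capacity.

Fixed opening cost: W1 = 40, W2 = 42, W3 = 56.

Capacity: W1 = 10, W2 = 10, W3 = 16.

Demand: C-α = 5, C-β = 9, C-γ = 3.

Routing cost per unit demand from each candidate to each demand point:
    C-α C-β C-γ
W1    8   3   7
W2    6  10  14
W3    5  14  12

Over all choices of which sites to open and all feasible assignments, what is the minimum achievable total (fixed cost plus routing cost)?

Open {W1, W2}; cheapest assignment that respects the capacities:
  W1 (cap 10, load 9): C-β — cost 9×3 = 27
  W2 (cap 10, load 8): C-α, C-γ — cost 5×6 + 3×14 = 72
  Shipping 99, fixed 82 → total 181.
  Any other capacity-feasible assignment to {W1, W2} ships for at least 99.
Compare {W1, W3}: its best feasible assignment gives total 184.
Compare {W1, W2, W3}: its best feasible assignment gives total 226.
Every other set of open sites that can feasibly serve all demand totals ≥ 184 even under its best assignment. Minimum: 181.

181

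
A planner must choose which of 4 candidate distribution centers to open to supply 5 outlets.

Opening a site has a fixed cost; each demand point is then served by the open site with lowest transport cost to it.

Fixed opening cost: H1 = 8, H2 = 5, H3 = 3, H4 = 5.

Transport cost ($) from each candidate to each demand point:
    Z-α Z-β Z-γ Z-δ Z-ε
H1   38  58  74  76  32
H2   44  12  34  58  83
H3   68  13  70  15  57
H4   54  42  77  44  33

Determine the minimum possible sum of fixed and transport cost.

147

Open {H1, H2, H3}: assign each demand point to its cheapest open site.
  Z-α→H1 38, Z-β→H2 12, Z-γ→H2 34, Z-δ→H3 15, Z-ε→H1 32
  transport cost 131, fixed 16 → total 147.
Compare {H2, H3, H4}: transport cost 138 + fixed 13 = 151.
Compare {H1, H2, H3, H4}: transport cost 131 + fixed 21 = 152.
Compare {H2, H3}: transport cost 162 + fixed 8 = 170.
All other subsets cost ≥ 151. Minimum total cost: 147.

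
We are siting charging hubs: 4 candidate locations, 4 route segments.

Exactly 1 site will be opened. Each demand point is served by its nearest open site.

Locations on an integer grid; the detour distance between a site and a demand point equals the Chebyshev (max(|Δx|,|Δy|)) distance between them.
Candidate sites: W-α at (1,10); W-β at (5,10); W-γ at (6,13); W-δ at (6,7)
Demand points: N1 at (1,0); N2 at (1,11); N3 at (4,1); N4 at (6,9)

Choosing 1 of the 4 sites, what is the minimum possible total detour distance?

20

Open {W-δ}.
  N1→W-δ 7, N2→W-δ 5, N3→W-δ 6, N4→W-δ 2  ⇒ total 20.
Compare {W-β}: total 24.
Compare {W-α}: total 25.
No size-1 selection does better; minimum is 20.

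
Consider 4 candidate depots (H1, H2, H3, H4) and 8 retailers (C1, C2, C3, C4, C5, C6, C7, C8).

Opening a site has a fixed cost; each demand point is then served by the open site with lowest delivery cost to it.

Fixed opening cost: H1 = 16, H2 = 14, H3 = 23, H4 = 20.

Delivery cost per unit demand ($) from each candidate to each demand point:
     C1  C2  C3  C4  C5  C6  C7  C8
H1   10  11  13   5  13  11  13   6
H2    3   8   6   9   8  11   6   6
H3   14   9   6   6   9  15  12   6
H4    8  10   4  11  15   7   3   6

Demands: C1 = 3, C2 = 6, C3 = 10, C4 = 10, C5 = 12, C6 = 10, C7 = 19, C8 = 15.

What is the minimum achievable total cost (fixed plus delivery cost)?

510

Open {H1, H2, H4}: assign each demand point to its cheapest open site.
  C1→H2 3×3=9, C2→H2 6×8=48, C3→H4 10×4=40, C4→H1 10×5=50, C5→H2 12×8=96, C6→H4 10×7=70, C7→H4 19×3=57, C8→H1 15×6=90
  delivery cost 460, fixed 50 → total 510.
Compare {H2, H3, H4}: delivery cost 470 + fixed 57 = 527.
Compare {H1, H2, H3, H4}: delivery cost 460 + fixed 73 = 533.
Compare {H2, H4}: delivery cost 500 + fixed 34 = 534.
All other subsets cost ≥ 527. Minimum total cost: 510.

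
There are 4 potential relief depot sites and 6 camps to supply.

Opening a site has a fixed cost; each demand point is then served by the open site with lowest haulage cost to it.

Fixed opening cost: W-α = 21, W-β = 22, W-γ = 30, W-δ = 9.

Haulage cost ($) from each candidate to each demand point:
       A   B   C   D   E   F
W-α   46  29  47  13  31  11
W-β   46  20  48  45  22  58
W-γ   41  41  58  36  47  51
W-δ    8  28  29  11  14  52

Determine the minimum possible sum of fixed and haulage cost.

Open {W-α, W-δ}: assign each demand point to its cheapest open site.
  A→W-δ 8, B→W-δ 28, C→W-δ 29, D→W-δ 11, E→W-δ 14, F→W-α 11
  haulage cost 101, fixed 30 → total 131.
Compare {W-α, W-β, W-δ}: haulage cost 93 + fixed 52 = 145.
Compare {W-δ}: haulage cost 142 + fixed 9 = 151.
Compare {W-α, W-γ, W-δ}: haulage cost 101 + fixed 60 = 161.
All other subsets cost ≥ 145. Minimum total cost: 131.

131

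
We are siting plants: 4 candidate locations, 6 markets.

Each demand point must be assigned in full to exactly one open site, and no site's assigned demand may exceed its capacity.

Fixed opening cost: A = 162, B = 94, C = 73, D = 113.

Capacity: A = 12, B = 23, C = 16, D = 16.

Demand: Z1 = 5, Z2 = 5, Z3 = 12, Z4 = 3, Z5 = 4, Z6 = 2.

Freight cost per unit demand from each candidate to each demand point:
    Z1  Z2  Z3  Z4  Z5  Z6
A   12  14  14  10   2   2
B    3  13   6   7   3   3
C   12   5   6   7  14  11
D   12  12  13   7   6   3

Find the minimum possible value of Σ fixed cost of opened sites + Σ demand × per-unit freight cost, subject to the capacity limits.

Open {B, C}; cheapest assignment that respects the capacities:
  B (cap 23, load 23): Z1, Z3, Z5, Z6 — cost 5×3 + 12×6 + 4×3 + 2×3 = 105
  C (cap 16, load 8): Z2, Z4 — cost 5×5 + 3×7 = 46
  Shipping 151, fixed 167 → total 318.
  Any other capacity-feasible assignment to {B, C} ships for at least 151.
Compare {B, D}: its best feasible assignment gives total 393.
Compare {C, D}: its best feasible assignment gives total 429.
Every other set of open sites that can feasibly serve all demand totals ≥ 393 even under its best assignment. Minimum: 318.

318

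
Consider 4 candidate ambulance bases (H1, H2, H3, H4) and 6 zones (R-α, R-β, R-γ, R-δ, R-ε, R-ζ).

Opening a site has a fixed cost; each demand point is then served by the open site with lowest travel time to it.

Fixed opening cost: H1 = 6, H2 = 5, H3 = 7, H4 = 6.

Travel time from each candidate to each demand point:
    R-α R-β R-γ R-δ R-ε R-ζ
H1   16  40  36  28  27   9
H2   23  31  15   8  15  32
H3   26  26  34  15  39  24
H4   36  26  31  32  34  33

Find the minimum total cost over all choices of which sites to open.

Open {H1, H2}: assign each demand point to its cheapest open site.
  R-α→H1 16, R-β→H2 31, R-γ→H2 15, R-δ→H2 8, R-ε→H2 15, R-ζ→H1 9
  travel time 94, fixed 11 → total 105.
Compare {H1, H2, H4}: travel time 89 + fixed 17 = 106.
Compare {H1, H2, H3}: travel time 89 + fixed 18 = 107.
Compare {H1, H2, H3, H4}: travel time 89 + fixed 24 = 113.
All other subsets cost ≥ 106. Minimum total cost: 105.

105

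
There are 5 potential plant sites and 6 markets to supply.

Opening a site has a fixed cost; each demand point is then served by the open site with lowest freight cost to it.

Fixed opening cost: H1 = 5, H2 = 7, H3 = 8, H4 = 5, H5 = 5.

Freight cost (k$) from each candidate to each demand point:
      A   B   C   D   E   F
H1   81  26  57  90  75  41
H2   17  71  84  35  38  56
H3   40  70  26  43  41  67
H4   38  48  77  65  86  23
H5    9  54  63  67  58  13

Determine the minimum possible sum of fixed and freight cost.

172

Open {H1, H2, H3, H5}: assign each demand point to its cheapest open site.
  A→H5 9, B→H1 26, C→H3 26, D→H2 35, E→H2 38, F→H5 13
  freight cost 147, fixed 25 → total 172.
Compare {H1, H3, H5}: freight cost 158 + fixed 18 = 176.
Compare {H1, H2, H3, H4, H5}: freight cost 147 + fixed 30 = 177.
Compare {H1, H3, H4, H5}: freight cost 158 + fixed 23 = 181.
All other subsets cost ≥ 176. Minimum total cost: 172.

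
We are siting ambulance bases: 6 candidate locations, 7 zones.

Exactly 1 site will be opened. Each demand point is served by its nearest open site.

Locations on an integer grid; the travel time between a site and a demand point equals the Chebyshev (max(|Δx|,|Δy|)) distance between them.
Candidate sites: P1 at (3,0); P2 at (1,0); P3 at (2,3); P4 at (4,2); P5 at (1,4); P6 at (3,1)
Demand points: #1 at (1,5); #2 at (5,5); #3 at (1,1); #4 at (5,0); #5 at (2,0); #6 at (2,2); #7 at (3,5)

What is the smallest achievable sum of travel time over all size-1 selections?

Open {P3}.
  #1→P3 2, #2→P3 3, #3→P3 2, #4→P3 3, #5→P3 3, #6→P3 1, #7→P3 2  ⇒ total 16.
Compare {P4}: total 18.
Compare {P6}: total 18.
No size-1 selection does better; minimum is 16.

16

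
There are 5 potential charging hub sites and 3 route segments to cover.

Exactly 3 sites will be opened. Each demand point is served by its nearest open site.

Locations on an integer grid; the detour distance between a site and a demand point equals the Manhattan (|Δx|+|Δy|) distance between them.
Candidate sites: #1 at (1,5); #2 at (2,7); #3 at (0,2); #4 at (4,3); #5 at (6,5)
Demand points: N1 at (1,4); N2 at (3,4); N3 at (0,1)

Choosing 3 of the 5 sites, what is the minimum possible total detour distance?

4

Open {#1, #3, #4}.
  N1→#1 1, N2→#4 2, N3→#3 1  ⇒ total 4.
Compare {#1, #2, #3}: total 5.
Compare {#1, #3, #5}: total 5.
No size-3 selection does better; minimum is 4.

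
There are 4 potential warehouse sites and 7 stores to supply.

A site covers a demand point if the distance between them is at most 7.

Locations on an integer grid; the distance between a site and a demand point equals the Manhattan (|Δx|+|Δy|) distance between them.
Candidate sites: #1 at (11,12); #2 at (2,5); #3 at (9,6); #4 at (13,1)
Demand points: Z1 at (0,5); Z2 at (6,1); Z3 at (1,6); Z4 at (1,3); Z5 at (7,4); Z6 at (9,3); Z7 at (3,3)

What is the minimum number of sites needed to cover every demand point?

2

Coverage sets (demand points within 7 of each site):
  #1: {}
  #2: {Z1, Z3, Z4, Z5, Z7}
  #3: {Z5, Z6}
  #4: {Z2, Z6}
No single site covers all 7 demand points.
But {#2, #4} covers everything, so the minimum is 2.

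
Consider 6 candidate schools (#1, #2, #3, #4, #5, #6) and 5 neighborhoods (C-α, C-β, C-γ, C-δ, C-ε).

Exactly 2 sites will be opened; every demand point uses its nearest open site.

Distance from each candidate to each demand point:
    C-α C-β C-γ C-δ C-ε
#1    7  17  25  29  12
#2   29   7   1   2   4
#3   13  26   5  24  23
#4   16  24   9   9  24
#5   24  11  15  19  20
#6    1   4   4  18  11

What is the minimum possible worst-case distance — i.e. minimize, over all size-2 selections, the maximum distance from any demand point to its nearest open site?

4

Open {#2, #6}.
  Farthest demand point is C-β at distance 4 (to #6); all others are ≤ 4.
With {#1, #2} the worst case is 7.
With {#4, #6} the worst case is 11.
No size-2 selection achieves below 4.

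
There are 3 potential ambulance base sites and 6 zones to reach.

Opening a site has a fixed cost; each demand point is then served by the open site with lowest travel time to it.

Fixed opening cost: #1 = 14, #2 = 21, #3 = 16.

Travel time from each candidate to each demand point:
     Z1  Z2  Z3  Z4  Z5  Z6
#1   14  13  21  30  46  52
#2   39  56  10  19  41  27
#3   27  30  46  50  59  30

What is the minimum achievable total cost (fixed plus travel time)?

Open {#1, #2}: assign each demand point to its cheapest open site.
  Z1→#1 14, Z2→#1 13, Z3→#2 10, Z4→#2 19, Z5→#2 41, Z6→#2 27
  travel time 124, fixed 35 → total 159.
Compare {#1, #2, #3}: travel time 124 + fixed 51 = 175.
Compare {#1, #3}: travel time 154 + fixed 30 = 184.
Compare {#1}: travel time 176 + fixed 14 = 190.
All other subsets cost ≥ 175. Minimum total cost: 159.

159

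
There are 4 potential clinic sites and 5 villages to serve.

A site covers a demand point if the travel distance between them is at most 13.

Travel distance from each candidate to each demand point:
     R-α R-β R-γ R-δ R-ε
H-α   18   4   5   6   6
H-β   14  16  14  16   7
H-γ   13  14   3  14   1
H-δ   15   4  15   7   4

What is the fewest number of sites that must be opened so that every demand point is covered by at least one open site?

Coverage sets (demand points within 13 of each site):
  H-α: {R-β, R-γ, R-δ, R-ε}
  H-β: {R-ε}
  H-γ: {R-α, R-γ, R-ε}
  H-δ: {R-β, R-δ, R-ε}
No single site covers all 5 demand points.
But {H-α, H-γ} covers everything, so the minimum is 2.

2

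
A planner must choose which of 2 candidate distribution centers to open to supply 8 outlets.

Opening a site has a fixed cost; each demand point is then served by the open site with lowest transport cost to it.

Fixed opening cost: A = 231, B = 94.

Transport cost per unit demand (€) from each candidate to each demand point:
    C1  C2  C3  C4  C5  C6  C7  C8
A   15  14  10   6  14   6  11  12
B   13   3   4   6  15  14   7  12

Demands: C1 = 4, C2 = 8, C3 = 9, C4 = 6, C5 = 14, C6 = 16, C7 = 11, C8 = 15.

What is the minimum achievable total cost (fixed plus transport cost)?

933

Open {B}: assign each demand point to its cheapest open site.
  C1→B 4×13=52, C2→B 8×3=24, C3→B 9×4=36, C4→B 6×6=36, C5→B 14×15=210, C6→B 16×14=224, C7→B 11×7=77, C8→B 15×12=180
  transport cost 839, fixed 94 → total 933.
Compare {A, B}: transport cost 697 + fixed 325 = 1022.
Compare {A}: transport cost 891 + fixed 231 = 1122.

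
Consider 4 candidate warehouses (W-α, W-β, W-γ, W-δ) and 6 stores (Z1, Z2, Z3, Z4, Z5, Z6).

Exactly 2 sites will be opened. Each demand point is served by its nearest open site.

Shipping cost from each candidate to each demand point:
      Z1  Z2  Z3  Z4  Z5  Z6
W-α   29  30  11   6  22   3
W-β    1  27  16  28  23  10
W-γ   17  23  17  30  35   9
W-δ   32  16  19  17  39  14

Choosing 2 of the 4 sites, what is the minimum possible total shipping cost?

Open {W-α, W-β}.
  Z1→W-β 1, Z2→W-β 27, Z3→W-α 11, Z4→W-α 6, Z5→W-α 22, Z6→W-α 3  ⇒ total 70.
Compare {W-α, W-γ}: total 82.
Compare {W-β, W-δ}: total 83.
No size-2 selection does better; minimum is 70.

70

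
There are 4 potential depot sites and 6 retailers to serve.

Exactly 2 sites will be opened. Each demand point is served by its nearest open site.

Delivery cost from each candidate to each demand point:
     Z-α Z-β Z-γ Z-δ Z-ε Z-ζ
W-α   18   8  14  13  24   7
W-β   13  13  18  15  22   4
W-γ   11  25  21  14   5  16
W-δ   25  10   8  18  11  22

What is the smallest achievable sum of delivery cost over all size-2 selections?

58

Open {W-α, W-γ}.
  Z-α→W-γ 11, Z-β→W-α 8, Z-γ→W-α 14, Z-δ→W-α 13, Z-ε→W-γ 5, Z-ζ→W-α 7  ⇒ total 58.
Compare {W-β, W-δ}: total 61.
Compare {W-γ, W-δ}: total 64.
No size-2 selection does better; minimum is 58.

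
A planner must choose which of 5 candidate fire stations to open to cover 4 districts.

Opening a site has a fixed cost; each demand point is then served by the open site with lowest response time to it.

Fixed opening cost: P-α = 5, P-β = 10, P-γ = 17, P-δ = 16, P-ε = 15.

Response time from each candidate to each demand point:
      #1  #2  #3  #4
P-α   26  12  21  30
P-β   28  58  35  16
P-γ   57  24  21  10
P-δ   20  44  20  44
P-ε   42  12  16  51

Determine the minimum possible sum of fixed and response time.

Open {P-α, P-β}: assign each demand point to its cheapest open site.
  #1→P-α 26, #2→P-α 12, #3→P-α 21, #4→P-β 16
  response time 75, fixed 15 → total 90.
Compare {P-α, P-γ}: response time 69 + fixed 22 = 91.
Compare {P-α}: response time 89 + fixed 5 = 94.
Compare {P-β, P-ε}: response time 72 + fixed 25 = 97.
All other subsets cost ≥ 91. Minimum total cost: 90.

90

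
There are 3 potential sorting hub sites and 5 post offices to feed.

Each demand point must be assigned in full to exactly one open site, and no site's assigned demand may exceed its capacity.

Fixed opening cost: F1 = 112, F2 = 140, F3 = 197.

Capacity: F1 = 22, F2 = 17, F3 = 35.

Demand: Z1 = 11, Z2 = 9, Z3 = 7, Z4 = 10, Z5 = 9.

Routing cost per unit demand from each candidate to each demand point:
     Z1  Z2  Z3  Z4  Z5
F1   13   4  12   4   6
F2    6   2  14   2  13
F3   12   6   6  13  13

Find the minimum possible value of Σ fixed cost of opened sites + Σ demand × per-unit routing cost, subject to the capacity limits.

Open {F1, F3}; cheapest assignment that respects the capacities:
  F1 (cap 22, load 19): Z4, Z5 — cost 10×4 + 9×6 = 94
  F3 (cap 35, load 27): Z1, Z2, Z3 — cost 11×12 + 9×6 + 7×6 = 228
  Shipping 322, fixed 309 → total 631.
  Any other capacity-feasible assignment to {F1, F3} ships for at least 322.
Compare {F1, F2, F3}: its best feasible assignment gives total 705.
Compare {F2, F3}: its best feasible assignment gives total 746.
Every other set of open sites that can feasibly serve all demand totals ≥ 705 even under its best assignment. Minimum: 631.

631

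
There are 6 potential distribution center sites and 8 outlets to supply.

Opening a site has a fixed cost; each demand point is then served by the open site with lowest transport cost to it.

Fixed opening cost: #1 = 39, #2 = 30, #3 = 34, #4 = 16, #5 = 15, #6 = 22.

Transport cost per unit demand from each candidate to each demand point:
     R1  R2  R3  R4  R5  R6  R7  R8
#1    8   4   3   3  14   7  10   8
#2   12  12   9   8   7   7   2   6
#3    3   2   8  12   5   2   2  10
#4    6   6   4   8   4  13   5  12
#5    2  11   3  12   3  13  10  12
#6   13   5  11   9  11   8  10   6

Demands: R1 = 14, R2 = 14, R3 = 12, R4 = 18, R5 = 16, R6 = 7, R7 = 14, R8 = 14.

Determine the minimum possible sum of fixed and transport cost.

Open {#1, #3, #5, #6}: assign each demand point to its cheapest open site.
  R1→#5 14×2=28, R2→#3 14×2=28, R3→#1 12×3=36, R4→#1 18×3=54, R5→#5 16×3=48, R6→#3 7×2=14, R7→#3 14×2=28, R8→#6 14×6=84
  transport cost 320, fixed 110 → total 430.
Compare {#1, #3, #5}: transport cost 348 + fixed 88 = 436.
Compare {#1, #2, #3, #5}: transport cost 320 + fixed 118 = 438.
Compare {#1, #3, #4, #5, #6}: transport cost 320 + fixed 126 = 446.
All other subsets cost ≥ 436. Minimum total cost: 430.

430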